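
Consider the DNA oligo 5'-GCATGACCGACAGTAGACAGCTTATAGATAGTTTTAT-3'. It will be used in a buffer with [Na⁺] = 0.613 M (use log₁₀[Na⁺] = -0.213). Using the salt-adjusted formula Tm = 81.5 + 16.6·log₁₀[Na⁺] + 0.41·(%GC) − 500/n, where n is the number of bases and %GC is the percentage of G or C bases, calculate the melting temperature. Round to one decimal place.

Length n = 37. Counting bases: A=12, C=6, G=8, T=11
G+C = 14, so %GC = 14/37 × 100 = 37.838%
Salt term: 16.6 × (-0.213) = -3.536
GC term: 0.41 × 37.838 = 15.514; length term: −500/37 = −13.514
Tm = 81.5 + (-3.536) + 15.514 − 13.514 = 79.964 → 80.0°C

80.0°C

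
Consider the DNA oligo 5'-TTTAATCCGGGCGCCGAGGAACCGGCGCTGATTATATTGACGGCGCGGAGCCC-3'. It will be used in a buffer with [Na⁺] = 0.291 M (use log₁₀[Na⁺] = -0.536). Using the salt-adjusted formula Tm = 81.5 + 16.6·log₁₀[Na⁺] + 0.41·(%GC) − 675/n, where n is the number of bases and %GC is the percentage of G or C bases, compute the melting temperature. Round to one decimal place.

Length n = 53. Scanning the sequence gives T=10, C=15, A=10, G=18.
G+C = 33, so %GC = 33/53 × 100 = 62.264%
Salt term: 16.6 × (-0.536) = -8.898
GC term: 0.41 × 62.264 = 25.528; length term: −675/53 = −12.736
Tm = 81.5 + (-8.898) + 25.528 − 12.736 = 85.394 → 85.4°C

85.4°C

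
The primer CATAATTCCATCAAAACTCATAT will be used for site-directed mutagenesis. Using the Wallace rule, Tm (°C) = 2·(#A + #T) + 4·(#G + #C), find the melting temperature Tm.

Base counts: G=0, A=10, T=7, C=6
AT pairs contribute 17, GC pairs contribute 6.
Tm = 2×17 + 4×6 = 58°C

58°C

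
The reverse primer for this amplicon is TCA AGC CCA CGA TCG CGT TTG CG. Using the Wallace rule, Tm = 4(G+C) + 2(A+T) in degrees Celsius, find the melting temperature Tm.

74°C

A=4, G=6, C=8, T=5
A+T = 9, G+C = 14
Tm = 2×9 + 4×14 = 74°C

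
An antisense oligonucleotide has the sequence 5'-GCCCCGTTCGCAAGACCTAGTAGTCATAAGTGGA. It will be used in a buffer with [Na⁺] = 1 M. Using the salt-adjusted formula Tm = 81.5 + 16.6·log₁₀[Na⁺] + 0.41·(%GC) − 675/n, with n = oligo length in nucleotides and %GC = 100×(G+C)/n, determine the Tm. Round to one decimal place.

83.4°C

Length n = 34. Base counts: C=9, G=9, T=7, A=9
G+C = 18, so %GC = 18/34 × 100 = 52.941%
Salt term: 16.6 × (0) = 0
GC term: 0.41 × 52.941 = 21.706; length term: −675/34 = −19.853
Tm = 81.5 + (0) + 21.706 − 19.853 = 83.353 → 83.4°C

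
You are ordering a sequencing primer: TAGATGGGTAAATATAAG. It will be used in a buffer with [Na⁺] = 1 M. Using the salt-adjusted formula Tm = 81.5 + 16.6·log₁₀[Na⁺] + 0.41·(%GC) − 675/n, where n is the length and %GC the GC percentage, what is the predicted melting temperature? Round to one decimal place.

Length n = 18. Counting bases: A=8, T=5, G=5, C=0
G+C = 5, so %GC = 5/18 × 100 = 27.778%
Salt term: 16.6 × (0) = 0
GC term: 0.41 × 27.778 = 11.389; length term: −675/18 = −37.5
Tm = 81.5 + (0) + 11.389 − 37.5 = 55.389 → 55.4°C

55.4°C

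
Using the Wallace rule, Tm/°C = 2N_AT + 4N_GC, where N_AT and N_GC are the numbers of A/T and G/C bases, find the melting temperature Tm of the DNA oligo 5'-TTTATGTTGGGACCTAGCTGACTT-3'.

68°C

Scanning the sequence gives C=4, T=10, G=6, A=4.
AT pairs contribute 14, GC pairs contribute 10.
Tm = 2×14 + 4×10 = 68°C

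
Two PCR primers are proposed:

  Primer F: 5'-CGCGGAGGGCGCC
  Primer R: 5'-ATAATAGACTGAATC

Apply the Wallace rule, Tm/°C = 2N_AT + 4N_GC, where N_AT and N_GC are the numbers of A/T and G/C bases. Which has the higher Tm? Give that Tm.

Primer F, 50°C

Primer F: A+T=1, G+C=12 → Tm = 2(1)+4(12) = 50°C
Primer R: A+T=11, G+C=4 → Tm = 2(11)+4(4) = 38°C
50°C vs 38°C → primer F is higher.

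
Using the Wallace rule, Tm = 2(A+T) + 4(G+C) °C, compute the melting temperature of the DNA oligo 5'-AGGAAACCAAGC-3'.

Scanning the sequence gives C=3, G=3, T=0, A=6.
A+T = 6, G+C = 6
Tm = 2×6 + 4×6 = 36°C

36°C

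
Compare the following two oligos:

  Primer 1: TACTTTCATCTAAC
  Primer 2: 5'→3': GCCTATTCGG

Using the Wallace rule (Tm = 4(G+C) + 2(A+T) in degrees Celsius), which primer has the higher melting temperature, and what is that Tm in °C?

Primer 1: A+T=10, G+C=4 → Tm = 2(10)+4(4) = 36°C
Primer 2: A+T=4, G+C=6 → Tm = 2(4)+4(6) = 32°C
36°C vs 32°C → primer 1 is higher.

Primer 1, 36°C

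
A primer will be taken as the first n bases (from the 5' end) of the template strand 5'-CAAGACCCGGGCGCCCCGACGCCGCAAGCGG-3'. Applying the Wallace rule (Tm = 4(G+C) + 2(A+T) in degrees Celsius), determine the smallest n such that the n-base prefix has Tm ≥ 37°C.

n = 11

First 10 bases: CAAGACCCGG → Tm = 34°C (< 37°C)
First 11 bases: CAAGACCCGGG → Tm = 38°C (≥ 37°C)
Each additional base adds 2°C (A/T) or 4°C (G/C), so Tm is non-decreasing in n; n = 11 is the first length to reach 37°C.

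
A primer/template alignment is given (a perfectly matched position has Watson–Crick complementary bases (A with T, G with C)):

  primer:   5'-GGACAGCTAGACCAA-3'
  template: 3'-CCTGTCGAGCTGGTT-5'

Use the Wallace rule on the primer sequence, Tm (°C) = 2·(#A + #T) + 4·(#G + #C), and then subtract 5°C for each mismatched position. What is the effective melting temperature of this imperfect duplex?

Primer base counts: A=6, T=1, G=4, C=4 → A+T=7, G+C=8
Perfect-match Tm = 2(7) + 4(8) = 14 + 32 = 46°C
Mismatches (positions where the bases are not complementary): 1 (at position 9)
Effective Tm = 46 − 1×5 = 46 − 5 = 41°C

41°C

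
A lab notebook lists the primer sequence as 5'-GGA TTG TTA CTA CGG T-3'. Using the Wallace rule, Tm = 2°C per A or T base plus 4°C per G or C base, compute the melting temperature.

46°C

Scanning the sequence gives C=2, T=6, G=5, A=3.
A+T = 9, G+C = 7
Tm = 2×9 + 4×7 = 46°C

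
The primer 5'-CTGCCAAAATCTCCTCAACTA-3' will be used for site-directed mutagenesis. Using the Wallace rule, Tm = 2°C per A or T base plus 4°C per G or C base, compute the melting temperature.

60°C

Scanning the sequence gives T=5, C=8, G=1, A=7.
A+T = 12, G+C = 9
Tm = 4·9 + 2·12 = 36 + 24 = 60°C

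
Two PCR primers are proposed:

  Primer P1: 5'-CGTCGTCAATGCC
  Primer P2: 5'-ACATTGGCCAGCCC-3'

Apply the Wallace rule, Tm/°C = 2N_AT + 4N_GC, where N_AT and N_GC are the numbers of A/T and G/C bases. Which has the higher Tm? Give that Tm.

Primer P1: A+T=5, G+C=8 → Tm = 2(5)+4(8) = 42°C
Primer P2: A+T=5, G+C=9 → Tm = 2(5)+4(9) = 46°C
42°C vs 46°C → primer P2 is higher.

Primer P2, 46°C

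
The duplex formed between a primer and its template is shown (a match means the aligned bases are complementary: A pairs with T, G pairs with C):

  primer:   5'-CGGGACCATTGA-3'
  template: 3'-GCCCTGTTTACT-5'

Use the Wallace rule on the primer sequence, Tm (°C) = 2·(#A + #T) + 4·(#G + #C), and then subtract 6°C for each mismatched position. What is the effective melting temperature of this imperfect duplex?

26°C

Primer base counts: A=3, T=2, G=4, C=3 → A+T=5, G+C=7
Perfect-match Tm = 2(5) + 4(7) = 10 + 28 = 38°C
Mismatches (positions where the bases are not complementary): 2 (at positions 7, 9)
Effective Tm = 38 − 2×6 = 38 − 12 = 26°C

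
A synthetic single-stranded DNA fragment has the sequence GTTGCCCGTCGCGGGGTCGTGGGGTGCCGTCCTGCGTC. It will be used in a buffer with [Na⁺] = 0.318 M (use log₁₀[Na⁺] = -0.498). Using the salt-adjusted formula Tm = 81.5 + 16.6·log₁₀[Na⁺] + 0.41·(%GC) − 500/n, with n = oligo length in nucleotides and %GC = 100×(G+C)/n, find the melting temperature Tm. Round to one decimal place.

Length n = 38. Base counts: G=17, T=9, C=12, A=0
G+C = 29, so %GC = 29/38 × 100 = 76.316%
Salt term: 16.6 × (-0.498) = -8.267
GC term: 0.41 × 76.316 = 31.29; length term: −500/38 = −13.158
Tm = 81.5 + (-8.267) + 31.29 − 13.158 = 91.365 → 91.4°C

91.4°C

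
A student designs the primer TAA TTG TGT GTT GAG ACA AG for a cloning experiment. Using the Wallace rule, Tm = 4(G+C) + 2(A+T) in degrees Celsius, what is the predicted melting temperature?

Scanning the sequence gives G=6, A=6, T=7, C=1.
So N_AT = 13 and N_GC = 7.
Tm = 2×13 + 4×7 = 54°C

54°C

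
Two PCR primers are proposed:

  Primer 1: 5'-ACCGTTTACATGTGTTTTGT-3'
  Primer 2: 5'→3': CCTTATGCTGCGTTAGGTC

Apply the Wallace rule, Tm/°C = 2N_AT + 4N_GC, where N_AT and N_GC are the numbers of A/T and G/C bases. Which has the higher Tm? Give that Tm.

Primer 2, 58°C

Primer 1: A+T=13, G+C=7 → Tm = 2(13)+4(7) = 54°C
Primer 2: A+T=9, G+C=10 → Tm = 2(9)+4(10) = 58°C
54°C vs 58°C → primer 2 is higher.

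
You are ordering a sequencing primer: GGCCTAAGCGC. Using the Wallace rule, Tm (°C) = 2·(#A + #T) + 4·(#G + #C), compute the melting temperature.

Base counts: C=4, A=2, T=1, G=4
AT pairs contribute 3, GC pairs contribute 8.
Tm = 2×3 + 4×8 = 38°C

38°C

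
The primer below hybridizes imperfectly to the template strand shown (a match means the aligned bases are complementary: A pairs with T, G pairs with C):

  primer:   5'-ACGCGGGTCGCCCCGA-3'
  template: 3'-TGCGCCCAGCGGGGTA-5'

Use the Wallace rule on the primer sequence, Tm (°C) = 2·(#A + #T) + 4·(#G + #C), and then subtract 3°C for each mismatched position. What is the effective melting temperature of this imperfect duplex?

52°C

Primer base counts: A=2, T=1, G=6, C=7 → A+T=3, G+C=13
Perfect-match Tm = 2(3) + 4(13) = 6 + 52 = 58°C
Mismatches (positions where the bases are not complementary): 2 (at positions 15, 16)
Effective Tm = 58 − 2×3 = 58 − 6 = 52°C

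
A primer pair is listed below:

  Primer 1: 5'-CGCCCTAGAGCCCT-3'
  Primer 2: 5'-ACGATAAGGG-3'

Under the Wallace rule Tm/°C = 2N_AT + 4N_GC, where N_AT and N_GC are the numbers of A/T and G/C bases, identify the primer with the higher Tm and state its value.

Primer 1, 48°C

Primer 1: A+T=4, G+C=10 → Tm = 2(4)+4(10) = 48°C
Primer 2: A+T=5, G+C=5 → Tm = 2(5)+4(5) = 30°C
48°C vs 30°C → primer 1 is higher.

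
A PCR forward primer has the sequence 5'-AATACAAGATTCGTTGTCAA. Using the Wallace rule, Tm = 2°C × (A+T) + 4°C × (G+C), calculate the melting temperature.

Counting bases: C=3, T=6, G=3, A=8
So N_AT = 14 and N_GC = 6.
Tm = 2×14 + 4×6 = 52°C

52°C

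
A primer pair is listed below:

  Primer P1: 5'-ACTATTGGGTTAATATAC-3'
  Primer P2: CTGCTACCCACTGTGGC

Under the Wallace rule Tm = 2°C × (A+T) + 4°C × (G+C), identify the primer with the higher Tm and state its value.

Primer P2, 56°C

Primer P1: A+T=13, G+C=5 → Tm = 2(13)+4(5) = 46°C
Primer P2: A+T=6, G+C=11 → Tm = 2(6)+4(11) = 56°C
46°C vs 56°C → primer P2 is higher.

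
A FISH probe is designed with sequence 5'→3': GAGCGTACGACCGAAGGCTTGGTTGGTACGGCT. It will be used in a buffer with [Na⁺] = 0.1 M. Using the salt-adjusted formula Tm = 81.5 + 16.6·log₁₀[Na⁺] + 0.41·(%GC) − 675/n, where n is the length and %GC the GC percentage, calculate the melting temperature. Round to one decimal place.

69.3°C

Length n = 33. Scanning the sequence gives G=13, T=7, C=7, A=6.
G+C = 20, so %GC = 20/33 × 100 = 60.606%
Salt term: 16.6 × (-1) = -16.6
GC term: 0.41 × 60.606 = 24.848; length term: −675/33 = −20.455
Tm = 81.5 + (-16.6) + 24.848 − 20.455 = 69.293 → 69.3°C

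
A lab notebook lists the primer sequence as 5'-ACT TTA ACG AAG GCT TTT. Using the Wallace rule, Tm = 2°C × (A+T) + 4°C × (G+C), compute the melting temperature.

Base counts: A=5, C=3, G=3, T=7
A+T = 12, G+C = 6
Tm = 2(12) + 4(6) = 24 + 24 = 48°C

48°C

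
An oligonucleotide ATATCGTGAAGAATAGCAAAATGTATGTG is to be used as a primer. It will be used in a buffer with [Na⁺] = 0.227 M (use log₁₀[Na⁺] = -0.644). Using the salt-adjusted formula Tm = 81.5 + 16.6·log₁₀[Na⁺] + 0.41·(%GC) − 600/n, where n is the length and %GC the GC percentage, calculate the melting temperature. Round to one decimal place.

Length n = 29. Counting bases: G=7, T=8, C=2, A=12
G+C = 9, so %GC = 9/29 × 100 = 31.034%
Salt term: 16.6 × (-0.644) = -10.69
GC term: 0.41 × 31.034 = 12.724; length term: −600/29 = −20.69
Tm = 81.5 + (-10.69) + 12.724 − 20.69 = 62.844 → 62.8°C

62.8°C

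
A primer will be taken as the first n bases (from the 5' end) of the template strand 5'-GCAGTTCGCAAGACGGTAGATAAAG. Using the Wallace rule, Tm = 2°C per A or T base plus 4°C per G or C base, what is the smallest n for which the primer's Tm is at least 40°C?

First 12 bases: GCAGTTCGCAAG → Tm = 38°C (< 40°C)
First 13 bases: GCAGTTCGCAAGA → Tm = 40°C (≥ 40°C)
Since every base adds ≥2°C, Tm only increases with n, so the threshold is first crossed at n = 13.

n = 13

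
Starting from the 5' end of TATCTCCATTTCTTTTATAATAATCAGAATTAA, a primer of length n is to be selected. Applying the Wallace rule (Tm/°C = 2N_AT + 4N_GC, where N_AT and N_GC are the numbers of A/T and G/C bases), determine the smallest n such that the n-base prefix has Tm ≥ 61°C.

n = 26

First 25 bases: TATCTCCATTTCTTTTATAATAATC → Tm = 60°C (< 61°C)
First 26 bases: TATCTCCATTTCTTTTATAATAATCA → Tm = 62°C (≥ 61°C)
Each additional base adds 2°C (A/T) or 4°C (G/C), so Tm is non-decreasing in n; n = 26 is the first length to reach 61°C.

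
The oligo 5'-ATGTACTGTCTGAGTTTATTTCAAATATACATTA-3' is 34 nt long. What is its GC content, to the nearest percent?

G=4, C=4, T=15, A=11
G+C = 4 + 4 = 8 out of 34 bases
%GC = 8/34 × 100 = 23.53% ≈ 24%

24%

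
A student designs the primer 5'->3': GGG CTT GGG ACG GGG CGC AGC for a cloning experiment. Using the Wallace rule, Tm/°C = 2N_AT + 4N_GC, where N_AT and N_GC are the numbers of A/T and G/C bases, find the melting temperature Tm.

Counting bases: G=12, T=2, A=2, C=5
A+T = 4, G+C = 17
Tm = 2(4) + 4(17) = 8 + 68 = 76°C

76°C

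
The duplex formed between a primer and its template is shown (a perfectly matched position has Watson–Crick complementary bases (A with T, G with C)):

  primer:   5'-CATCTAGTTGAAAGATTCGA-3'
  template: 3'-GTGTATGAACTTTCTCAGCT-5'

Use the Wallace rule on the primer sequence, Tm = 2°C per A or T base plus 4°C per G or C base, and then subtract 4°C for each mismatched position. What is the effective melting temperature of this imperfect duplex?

Primer base counts: A=7, T=6, G=4, C=3 → A+T=13, G+C=7
Perfect-match Tm = 2(13) + 4(7) = 26 + 28 = 54°C
Mismatches (positions where the bases are not complementary): 4 (at positions 3, 4, 7, 16)
Effective Tm = 54 − 4×4 = 54 − 16 = 38°C

38°C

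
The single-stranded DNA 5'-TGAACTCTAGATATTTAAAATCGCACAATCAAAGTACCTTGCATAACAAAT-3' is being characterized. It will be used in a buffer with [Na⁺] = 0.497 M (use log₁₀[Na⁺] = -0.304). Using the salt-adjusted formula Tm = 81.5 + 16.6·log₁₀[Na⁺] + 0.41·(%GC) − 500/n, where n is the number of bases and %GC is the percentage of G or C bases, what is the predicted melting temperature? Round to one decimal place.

78.7°C

Length n = 51. Counting bases: G=5, C=10, T=14, A=22
G+C = 15, so %GC = 15/51 × 100 = 29.412%
Salt term: 16.6 × (-0.304) = -5.046
GC term: 0.41 × 29.412 = 12.059; length term: −500/51 = −9.804
Tm = 81.5 + (-5.046) + 12.059 − 9.804 = 78.709 → 78.7°C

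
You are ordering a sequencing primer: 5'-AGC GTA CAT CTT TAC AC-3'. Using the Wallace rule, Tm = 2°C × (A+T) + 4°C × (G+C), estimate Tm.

48°C

Counting bases: A=5, C=5, G=2, T=5
A+T = 10, G+C = 7
Tm = 4·7 + 2·10 = 28 + 20 = 48°C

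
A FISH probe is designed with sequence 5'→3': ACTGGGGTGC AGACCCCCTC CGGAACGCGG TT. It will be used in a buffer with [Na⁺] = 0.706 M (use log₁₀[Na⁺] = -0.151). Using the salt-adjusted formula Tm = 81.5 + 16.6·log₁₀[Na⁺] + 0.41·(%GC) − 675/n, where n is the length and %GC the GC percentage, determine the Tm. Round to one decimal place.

Length n = 32. Base counts: G=11, A=5, C=11, T=5
G+C = 22, so %GC = 22/32 × 100 = 68.75%
Salt term: 16.6 × (-0.151) = -2.507
GC term: 0.41 × 68.75 = 28.188; length term: −675/32 = −21.094
Tm = 81.5 + (-2.507) + 28.188 − 21.094 = 86.087 → 86.1°C

86.1°C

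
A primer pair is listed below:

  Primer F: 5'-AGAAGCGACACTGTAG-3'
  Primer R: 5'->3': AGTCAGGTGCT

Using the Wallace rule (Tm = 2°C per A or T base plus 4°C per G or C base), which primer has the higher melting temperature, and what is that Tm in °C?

Primer F: A+T=8, G+C=8 → Tm = 2(8)+4(8) = 48°C
Primer R: A+T=5, G+C=6 → Tm = 2(5)+4(6) = 34°C
48°C vs 34°C → primer F is higher.

Primer F, 48°C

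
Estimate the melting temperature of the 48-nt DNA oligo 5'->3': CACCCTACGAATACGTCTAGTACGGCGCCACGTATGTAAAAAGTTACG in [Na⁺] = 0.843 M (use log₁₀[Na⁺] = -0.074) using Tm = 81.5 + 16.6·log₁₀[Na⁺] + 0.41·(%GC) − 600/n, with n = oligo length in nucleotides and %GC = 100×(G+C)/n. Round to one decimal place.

87.4°C

Length n = 48. Base counts: A=15, T=10, C=13, G=10
G+C = 23, so %GC = 23/48 × 100 = 47.917%
Salt term: 16.6 × (-0.074) = -1.228
GC term: 0.41 × 47.917 = 19.646; length term: −600/48 = −12.5
Tm = 81.5 + (-1.228) + 19.646 − 12.5 = 87.418 → 87.4°C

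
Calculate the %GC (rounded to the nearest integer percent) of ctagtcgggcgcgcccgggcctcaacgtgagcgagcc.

C=14, G=14, A=5, T=4
G+C = 14 + 14 = 28 out of 37 bases
%GC = 28/37 × 100 = 75.68% ≈ 76%

76%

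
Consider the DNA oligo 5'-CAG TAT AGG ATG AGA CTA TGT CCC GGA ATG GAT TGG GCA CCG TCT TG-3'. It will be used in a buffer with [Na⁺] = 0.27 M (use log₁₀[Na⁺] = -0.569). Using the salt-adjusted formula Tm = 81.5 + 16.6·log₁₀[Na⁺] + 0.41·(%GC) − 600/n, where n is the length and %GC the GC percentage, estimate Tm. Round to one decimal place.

Length n = 47. Base counts: T=12, G=15, A=11, C=9
G+C = 24, so %GC = 24/47 × 100 = 51.064%
Salt term: 16.6 × (-0.569) = -9.445
GC term: 0.41 × 51.064 = 20.936; length term: −600/47 = −12.766
Tm = 81.5 + (-9.445) + 20.936 − 12.766 = 80.225 → 80.2°C

80.2°C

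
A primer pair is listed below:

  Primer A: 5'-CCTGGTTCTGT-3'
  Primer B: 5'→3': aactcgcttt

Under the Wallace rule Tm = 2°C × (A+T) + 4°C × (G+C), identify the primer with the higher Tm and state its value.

Primer A: A+T=5, G+C=6 → Tm = 2(5)+4(6) = 34°C
Primer B: A+T=6, G+C=4 → Tm = 2(6)+4(4) = 28°C
34°C vs 28°C → primer A is higher.

Primer A, 34°C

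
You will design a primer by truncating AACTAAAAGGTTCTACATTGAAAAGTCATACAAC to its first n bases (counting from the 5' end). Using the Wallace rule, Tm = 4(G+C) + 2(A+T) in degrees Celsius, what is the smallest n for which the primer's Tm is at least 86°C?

First 33 bases: AACTAAAAGGTTCTACATTGAAAAGTCATACAA → Tm = 84°C (< 86°C)
First 34 bases: AACTAAAAGGTTCTACATTGAAAAGTCATACAAC → Tm = 88°C (≥ 86°C)
Since every base adds ≥2°C, Tm only increases with n, so the threshold is first crossed at n = 34.

n = 34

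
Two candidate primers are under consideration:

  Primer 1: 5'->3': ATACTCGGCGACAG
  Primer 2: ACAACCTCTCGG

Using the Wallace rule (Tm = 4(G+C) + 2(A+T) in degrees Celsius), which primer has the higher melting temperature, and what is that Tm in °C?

Primer 1, 44°C

Primer 1: A+T=6, G+C=8 → Tm = 2(6)+4(8) = 44°C
Primer 2: A+T=5, G+C=7 → Tm = 2(5)+4(7) = 38°C
44°C vs 38°C → primer 1 is higher.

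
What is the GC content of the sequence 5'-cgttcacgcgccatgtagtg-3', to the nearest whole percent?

Counting bases: G=6, T=5, A=3, C=6
G+C = 6 + 6 = 12 out of 20 bases
%GC = 12/20 × 100 = 60% ≈ 60%

60%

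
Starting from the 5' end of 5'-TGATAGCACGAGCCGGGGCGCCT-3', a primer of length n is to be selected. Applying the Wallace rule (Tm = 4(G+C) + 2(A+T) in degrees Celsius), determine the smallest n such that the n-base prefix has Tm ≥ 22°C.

First 7 bases: TGATAGC → Tm = 20°C (< 22°C)
First 8 bases: TGATAGCA → Tm = 22°C (≥ 22°C)
Each additional base adds 2°C (A/T) or 4°C (G/C), so Tm is non-decreasing in n; n = 8 is the first length to reach 22°C.

n = 8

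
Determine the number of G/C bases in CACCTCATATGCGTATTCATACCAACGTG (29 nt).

C=9, T=8, A=8, G=4
Total G or C: 4 + 9 = 13

13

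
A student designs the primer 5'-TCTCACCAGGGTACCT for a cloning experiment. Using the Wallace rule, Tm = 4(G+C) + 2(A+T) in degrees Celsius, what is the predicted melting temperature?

50°C

A=3, T=4, G=3, C=6
So N_AT = 7 and N_GC = 9.
Tm = 2×7 + 4×9 = 50°C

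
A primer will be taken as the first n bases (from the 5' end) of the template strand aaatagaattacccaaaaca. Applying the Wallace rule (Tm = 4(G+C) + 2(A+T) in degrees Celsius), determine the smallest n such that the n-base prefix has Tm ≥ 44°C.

First 17 bases: AAATAGAATTACCCAAA → Tm = 42°C (< 44°C)
First 18 bases: AAATAGAATTACCCAAAA → Tm = 44°C (≥ 44°C)
Each additional base adds 2°C (A/T) or 4°C (G/C), so Tm is non-decreasing in n; n = 18 is the first length to reach 44°C.

n = 18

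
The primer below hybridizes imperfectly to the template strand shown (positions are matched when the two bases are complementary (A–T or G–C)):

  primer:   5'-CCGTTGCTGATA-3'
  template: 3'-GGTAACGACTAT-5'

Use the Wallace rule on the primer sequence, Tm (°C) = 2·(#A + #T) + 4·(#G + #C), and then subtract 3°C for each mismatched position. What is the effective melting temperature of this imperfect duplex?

Primer base counts: A=2, T=4, G=3, C=3 → A+T=6, G+C=6
Perfect-match Tm = 2(6) + 4(6) = 12 + 24 = 36°C
Mismatches (positions where the bases are not complementary): 1 (at position 3)
Effective Tm = 36 − 1×3 = 36 − 3 = 33°C

33°C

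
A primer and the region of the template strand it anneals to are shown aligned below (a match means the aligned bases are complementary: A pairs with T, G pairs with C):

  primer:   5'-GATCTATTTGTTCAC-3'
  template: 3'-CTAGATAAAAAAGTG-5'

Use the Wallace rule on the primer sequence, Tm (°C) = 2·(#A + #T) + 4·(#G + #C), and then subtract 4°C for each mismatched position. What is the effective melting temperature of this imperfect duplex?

36°C

Primer base counts: A=3, T=7, G=2, C=3 → A+T=10, G+C=5
Perfect-match Tm = 2(10) + 4(5) = 20 + 20 = 40°C
Mismatches (positions where the bases are not complementary): 1 (at position 10)
Effective Tm = 40 − 1×4 = 40 − 4 = 36°C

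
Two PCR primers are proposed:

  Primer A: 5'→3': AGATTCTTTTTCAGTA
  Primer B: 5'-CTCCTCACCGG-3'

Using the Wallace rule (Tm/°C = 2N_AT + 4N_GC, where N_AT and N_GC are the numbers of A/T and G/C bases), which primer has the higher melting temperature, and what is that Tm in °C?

Primer A, 40°C

Primer A: A+T=12, G+C=4 → Tm = 2(12)+4(4) = 40°C
Primer B: A+T=3, G+C=8 → Tm = 2(3)+4(8) = 38°C
40°C vs 38°C → primer A is higher.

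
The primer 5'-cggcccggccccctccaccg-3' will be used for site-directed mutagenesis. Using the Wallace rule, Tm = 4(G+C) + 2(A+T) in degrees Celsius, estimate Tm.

G=5, T=1, A=1, C=13
So N_AT = 2 and N_GC = 18.
Tm = 4·18 + 2·2 = 72 + 4 = 76°C

76°C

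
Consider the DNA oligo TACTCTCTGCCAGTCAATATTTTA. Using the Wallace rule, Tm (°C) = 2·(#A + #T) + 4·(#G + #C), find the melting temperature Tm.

Counting bases: G=2, C=6, A=6, T=10
AT pairs contribute 16, GC pairs contribute 8.
Tm = 2×16 + 4×8 = 64°C

64°C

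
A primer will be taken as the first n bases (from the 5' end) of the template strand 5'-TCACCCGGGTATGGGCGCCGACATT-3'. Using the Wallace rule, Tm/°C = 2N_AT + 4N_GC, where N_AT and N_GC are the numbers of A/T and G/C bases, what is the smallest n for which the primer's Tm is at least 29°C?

First 8 bases: TCACCCGG → Tm = 28°C (< 29°C)
First 9 bases: TCACCCGGG → Tm = 32°C (≥ 29°C)
Since every base adds ≥2°C, Tm only increases with n, so the threshold is first crossed at n = 9.

n = 9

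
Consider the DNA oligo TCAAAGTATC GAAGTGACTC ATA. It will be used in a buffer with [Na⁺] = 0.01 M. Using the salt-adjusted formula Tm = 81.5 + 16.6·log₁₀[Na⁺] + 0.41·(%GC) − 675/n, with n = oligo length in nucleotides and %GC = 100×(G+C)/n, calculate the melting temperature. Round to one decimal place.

Length n = 23. Base counts: A=9, G=4, T=6, C=4
G+C = 8, so %GC = 8/23 × 100 = 34.783%
Salt term: 16.6 × (-2) = -33.2
GC term: 0.41 × 34.783 = 14.261; length term: −675/23 = −29.348
Tm = 81.5 + (-33.2) + 14.261 − 29.348 = 33.213 → 33.2°C

33.2°C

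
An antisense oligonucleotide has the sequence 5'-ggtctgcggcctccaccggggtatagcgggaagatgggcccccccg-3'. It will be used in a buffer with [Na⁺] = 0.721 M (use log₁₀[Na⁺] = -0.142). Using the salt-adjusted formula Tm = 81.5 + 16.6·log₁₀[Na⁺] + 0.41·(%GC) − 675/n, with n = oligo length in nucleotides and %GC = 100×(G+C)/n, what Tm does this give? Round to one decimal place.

Length n = 46. T=6, A=6, C=16, G=18
G+C = 34, so %GC = 34/46 × 100 = 73.913%
Salt term: 16.6 × (-0.142) = -2.357
GC term: 0.41 × 73.913 = 30.304; length term: −675/46 = −14.674
Tm = 81.5 + (-2.357) + 30.304 − 14.674 = 94.773 → 94.8°C

94.8°C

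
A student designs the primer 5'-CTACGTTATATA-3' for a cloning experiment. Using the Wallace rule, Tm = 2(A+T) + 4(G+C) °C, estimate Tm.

T=5, G=1, C=2, A=4
AT pairs contribute 9, GC pairs contribute 3.
Tm = 4·3 + 2·9 = 12 + 18 = 30°C

30°C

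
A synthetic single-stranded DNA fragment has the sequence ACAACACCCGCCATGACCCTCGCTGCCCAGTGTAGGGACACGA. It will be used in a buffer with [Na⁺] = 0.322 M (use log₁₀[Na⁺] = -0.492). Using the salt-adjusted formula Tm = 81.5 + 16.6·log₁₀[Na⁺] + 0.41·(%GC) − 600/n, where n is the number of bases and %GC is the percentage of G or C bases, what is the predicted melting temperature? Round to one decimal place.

85.1°C

Length n = 43. Scanning the sequence gives G=10, C=17, A=11, T=5.
G+C = 27, so %GC = 27/43 × 100 = 62.791%
Salt term: 16.6 × (-0.492) = -8.167
GC term: 0.41 × 62.791 = 25.744; length term: −600/43 = −13.953
Tm = 81.5 + (-8.167) + 25.744 − 13.953 = 85.124 → 85.1°C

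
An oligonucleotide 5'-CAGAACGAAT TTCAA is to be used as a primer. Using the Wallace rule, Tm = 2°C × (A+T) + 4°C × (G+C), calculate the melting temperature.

Base counts: A=7, G=2, T=3, C=3
AT pairs contribute 10, GC pairs contribute 5.
Tm = 4·5 + 2·10 = 20 + 20 = 40°C

40°C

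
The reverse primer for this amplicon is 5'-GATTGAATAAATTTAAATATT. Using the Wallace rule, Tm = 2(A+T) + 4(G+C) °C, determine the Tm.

46°C

Base counts: G=2, C=0, T=9, A=10
A+T = 19, G+C = 2
Tm = 4·2 + 2·19 = 8 + 38 = 46°C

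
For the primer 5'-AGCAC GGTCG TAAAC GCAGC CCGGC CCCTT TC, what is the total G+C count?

21

Scanning the sequence gives A=6, T=5, C=13, G=8.
G+C = 8 + 13 = 21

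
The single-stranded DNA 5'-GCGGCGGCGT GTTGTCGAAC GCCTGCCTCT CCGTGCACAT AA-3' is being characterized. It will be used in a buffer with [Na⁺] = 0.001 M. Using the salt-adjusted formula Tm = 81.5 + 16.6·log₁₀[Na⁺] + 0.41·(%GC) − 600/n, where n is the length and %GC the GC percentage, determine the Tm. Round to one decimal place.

Length n = 42. Counting bases: T=9, C=14, A=6, G=13
G+C = 27, so %GC = 27/42 × 100 = 64.286%
Salt term: 16.6 × (-3) = -49.8
GC term: 0.41 × 64.286 = 26.357; length term: −600/42 = −14.286
Tm = 81.5 + (-49.8) + 26.357 − 14.286 = 43.771 → 43.8°C

43.8°C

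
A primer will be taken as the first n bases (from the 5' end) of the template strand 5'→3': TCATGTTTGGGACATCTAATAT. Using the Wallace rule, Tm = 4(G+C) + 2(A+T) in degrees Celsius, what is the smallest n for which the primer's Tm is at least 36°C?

First 12 bases: TCATGTTTGGGA → Tm = 34°C (< 36°C)
First 13 bases: TCATGTTTGGGAC → Tm = 38°C (≥ 36°C)
Since every base adds ≥2°C, Tm only increases with n, so the threshold is first crossed at n = 13.

n = 13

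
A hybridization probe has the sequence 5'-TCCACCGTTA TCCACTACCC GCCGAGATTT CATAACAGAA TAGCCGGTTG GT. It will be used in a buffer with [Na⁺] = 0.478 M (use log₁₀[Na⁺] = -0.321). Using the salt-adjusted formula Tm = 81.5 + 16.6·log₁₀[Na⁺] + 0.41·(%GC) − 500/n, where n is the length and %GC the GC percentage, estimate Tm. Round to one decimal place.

87.1°C

Length n = 52. Scanning the sequence gives C=16, T=13, A=13, G=10.
G+C = 26, so %GC = 26/52 × 100 = 50%
Salt term: 16.6 × (-0.321) = -5.329
GC term: 0.41 × 50 = 20.5; length term: −500/52 = −9.615
Tm = 81.5 + (-5.329) + 20.5 − 9.615 = 87.056 → 87.1°C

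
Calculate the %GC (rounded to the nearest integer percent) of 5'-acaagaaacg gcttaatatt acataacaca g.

32%

G=4, T=6, C=6, A=15
G+C = 4 + 6 = 10 out of 31 bases
%GC = 10/31 × 100 = 32.26% ≈ 32%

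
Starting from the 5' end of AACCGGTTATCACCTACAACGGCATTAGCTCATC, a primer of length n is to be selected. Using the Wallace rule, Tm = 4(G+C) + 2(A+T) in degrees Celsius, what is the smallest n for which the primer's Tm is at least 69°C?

n = 23

First 22 bases: AACCGGTTATCACCTACAACGG → Tm = 66°C (< 69°C)
First 23 bases: AACCGGTTATCACCTACAACGGC → Tm = 70°C (≥ 69°C)
Each additional base adds 2°C (A/T) or 4°C (G/C), so Tm is non-decreasing in n; n = 23 is the first length to reach 69°C.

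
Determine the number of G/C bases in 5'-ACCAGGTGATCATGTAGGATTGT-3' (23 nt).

10

Base counts: C=3, T=7, A=6, G=7
Total G or C: 7 + 3 = 10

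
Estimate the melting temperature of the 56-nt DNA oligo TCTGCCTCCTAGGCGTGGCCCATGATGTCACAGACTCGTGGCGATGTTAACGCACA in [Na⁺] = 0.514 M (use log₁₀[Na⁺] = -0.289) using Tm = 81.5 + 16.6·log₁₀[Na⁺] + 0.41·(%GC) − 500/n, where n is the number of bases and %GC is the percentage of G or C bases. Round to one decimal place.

Length n = 56. Scanning the sequence gives A=11, C=17, G=15, T=13.
G+C = 32, so %GC = 32/56 × 100 = 57.143%
Salt term: 16.6 × (-0.289) = -4.797
GC term: 0.41 × 57.143 = 23.429; length term: −500/56 = −8.929
Tm = 81.5 + (-4.797) + 23.429 − 8.929 = 91.203 → 91.2°C

91.2°C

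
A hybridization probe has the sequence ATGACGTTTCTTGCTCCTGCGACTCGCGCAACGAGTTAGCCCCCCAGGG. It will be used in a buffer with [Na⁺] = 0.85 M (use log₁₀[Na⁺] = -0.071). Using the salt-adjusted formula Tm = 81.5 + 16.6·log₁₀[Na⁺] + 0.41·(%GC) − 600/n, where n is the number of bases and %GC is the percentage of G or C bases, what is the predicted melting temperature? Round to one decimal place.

93.2°C

Length n = 49. Counting bases: T=11, C=17, G=13, A=8
G+C = 30, so %GC = 30/49 × 100 = 61.224%
Salt term: 16.6 × (-0.071) = -1.179
GC term: 0.41 × 61.224 = 25.102; length term: −600/49 = −12.245
Tm = 81.5 + (-1.179) + 25.102 − 12.245 = 93.178 → 93.2°C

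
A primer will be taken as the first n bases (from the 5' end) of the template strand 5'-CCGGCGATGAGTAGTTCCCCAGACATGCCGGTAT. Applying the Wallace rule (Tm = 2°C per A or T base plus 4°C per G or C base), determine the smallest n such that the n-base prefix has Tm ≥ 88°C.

n = 28

First 27 bases: CCGGCGATGAGTAGTTCCCCAGACATG → Tm = 86°C (< 88°C)
First 28 bases: CCGGCGATGAGTAGTTCCCCAGACATGC → Tm = 90°C (≥ 88°C)
Each additional base adds 2°C (A/T) or 4°C (G/C), so Tm is non-decreasing in n; n = 28 is the first length to reach 88°C.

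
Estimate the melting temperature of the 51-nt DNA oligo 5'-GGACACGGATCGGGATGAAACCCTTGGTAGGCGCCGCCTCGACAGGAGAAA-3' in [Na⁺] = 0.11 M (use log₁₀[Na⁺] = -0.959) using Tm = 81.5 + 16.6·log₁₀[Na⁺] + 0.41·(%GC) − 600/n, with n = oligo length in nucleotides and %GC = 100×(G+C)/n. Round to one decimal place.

Length n = 51. Base counts: A=14, T=6, G=18, C=13
G+C = 31, so %GC = 31/51 × 100 = 60.784%
Salt term: 16.6 × (-0.959) = -15.919
GC term: 0.41 × 60.784 = 24.921; length term: −600/51 = −11.765
Tm = 81.5 + (-15.919) + 24.921 − 11.765 = 78.737 → 78.7°C

78.7°C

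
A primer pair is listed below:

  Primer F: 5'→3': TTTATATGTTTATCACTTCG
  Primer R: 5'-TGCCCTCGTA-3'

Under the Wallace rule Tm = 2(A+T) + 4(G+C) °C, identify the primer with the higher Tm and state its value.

Primer F: A+T=15, G+C=5 → Tm = 2(15)+4(5) = 50°C
Primer R: A+T=4, G+C=6 → Tm = 2(4)+4(6) = 32°C
50°C vs 32°C → primer F is higher.

Primer F, 50°C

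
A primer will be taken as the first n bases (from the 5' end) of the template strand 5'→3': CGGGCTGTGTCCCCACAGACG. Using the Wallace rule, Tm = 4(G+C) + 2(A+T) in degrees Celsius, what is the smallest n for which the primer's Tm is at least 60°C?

First 17 bases: CGGGCTGTGTCCCCACA → Tm = 58°C (< 60°C)
First 18 bases: CGGGCTGTGTCCCCACAG → Tm = 62°C (≥ 60°C)
Each additional base adds 2°C (A/T) or 4°C (G/C), so Tm is non-decreasing in n; n = 18 is the first length to reach 60°C.

n = 18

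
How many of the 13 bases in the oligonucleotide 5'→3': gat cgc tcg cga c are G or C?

9

Base counts: G=4, C=5, A=2, T=2
Total G or C: 4 + 5 = 9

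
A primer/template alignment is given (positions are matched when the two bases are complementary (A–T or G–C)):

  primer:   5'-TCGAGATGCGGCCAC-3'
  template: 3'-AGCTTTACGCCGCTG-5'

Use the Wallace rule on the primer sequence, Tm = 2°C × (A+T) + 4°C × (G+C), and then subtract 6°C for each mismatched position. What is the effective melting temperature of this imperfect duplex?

Primer base counts: A=3, T=2, G=5, C=5 → A+T=5, G+C=10
Perfect-match Tm = 2(5) + 4(10) = 10 + 40 = 50°C
Mismatches (positions where the bases are not complementary): 2 (at positions 5, 13)
Effective Tm = 50 − 2×6 = 50 − 12 = 38°C

38°C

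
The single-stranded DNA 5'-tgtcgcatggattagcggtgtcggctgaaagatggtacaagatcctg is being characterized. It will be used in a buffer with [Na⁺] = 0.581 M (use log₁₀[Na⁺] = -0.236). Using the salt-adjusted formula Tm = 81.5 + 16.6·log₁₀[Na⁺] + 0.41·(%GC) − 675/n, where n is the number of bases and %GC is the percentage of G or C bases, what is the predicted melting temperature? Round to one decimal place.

84.2°C

Length n = 47. Scanning the sequence gives G=16, A=11, C=8, T=12.
G+C = 24, so %GC = 24/47 × 100 = 51.064%
Salt term: 16.6 × (-0.236) = -3.918
GC term: 0.41 × 51.064 = 20.936; length term: −675/47 = −14.362
Tm = 81.5 + (-3.918) + 20.936 − 14.362 = 84.156 → 84.2°C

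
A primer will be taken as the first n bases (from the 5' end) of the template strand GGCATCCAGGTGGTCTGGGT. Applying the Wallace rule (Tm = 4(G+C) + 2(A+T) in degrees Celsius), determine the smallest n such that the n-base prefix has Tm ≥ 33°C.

n = 10

First 9 bases: GGCATCCAG → Tm = 30°C (< 33°C)
First 10 bases: GGCATCCAGG → Tm = 34°C (≥ 33°C)
Since every base adds ≥2°C, Tm only increases with n, so the threshold is first crossed at n = 10.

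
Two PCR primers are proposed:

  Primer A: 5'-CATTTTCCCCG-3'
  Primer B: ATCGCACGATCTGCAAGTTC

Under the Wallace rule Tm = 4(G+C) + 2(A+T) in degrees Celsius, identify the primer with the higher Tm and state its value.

Primer A: A+T=5, G+C=6 → Tm = 2(5)+4(6) = 34°C
Primer B: A+T=10, G+C=10 → Tm = 2(10)+4(10) = 60°C
34°C vs 60°C → primer B is higher.

Primer B, 60°C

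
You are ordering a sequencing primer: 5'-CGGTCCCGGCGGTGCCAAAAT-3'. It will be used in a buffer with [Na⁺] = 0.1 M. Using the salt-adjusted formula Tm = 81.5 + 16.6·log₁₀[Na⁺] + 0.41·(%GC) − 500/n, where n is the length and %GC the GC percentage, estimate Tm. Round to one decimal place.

68.4°C

Length n = 21. A=4, T=3, C=7, G=7
G+C = 14, so %GC = 14/21 × 100 = 66.667%
Salt term: 16.6 × (-1) = -16.6
GC term: 0.41 × 66.667 = 27.333; length term: −500/21 = −23.81
Tm = 81.5 + (-16.6) + 27.333 − 23.81 = 68.423 → 68.4°C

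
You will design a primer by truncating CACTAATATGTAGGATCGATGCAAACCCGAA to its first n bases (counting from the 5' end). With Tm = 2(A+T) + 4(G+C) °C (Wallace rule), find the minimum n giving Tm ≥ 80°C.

First 27 bases: CACTAATATGTAGGATCGATGCAAACC → Tm = 76°C (< 80°C)
First 28 bases: CACTAATATGTAGGATCGATGCAAACCC → Tm = 80°C (≥ 80°C)
Each additional base adds 2°C (A/T) or 4°C (G/C), so Tm is non-decreasing in n; n = 28 is the first length to reach 80°C.

n = 28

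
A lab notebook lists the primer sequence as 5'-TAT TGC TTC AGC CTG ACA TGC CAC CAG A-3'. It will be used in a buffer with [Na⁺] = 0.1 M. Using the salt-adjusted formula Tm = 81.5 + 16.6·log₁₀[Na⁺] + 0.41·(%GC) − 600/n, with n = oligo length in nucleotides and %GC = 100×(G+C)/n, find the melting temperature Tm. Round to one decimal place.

Length n = 28. A=7, G=5, C=9, T=7
G+C = 14, so %GC = 14/28 × 100 = 50%
Salt term: 16.6 × (-1) = -16.6
GC term: 0.41 × 50 = 20.5; length term: −600/28 = −21.429
Tm = 81.5 + (-16.6) + 20.5 − 21.429 = 63.971 → 64.0°C

64.0°C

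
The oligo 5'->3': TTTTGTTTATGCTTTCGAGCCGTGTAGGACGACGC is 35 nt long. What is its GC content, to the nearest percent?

G=10, C=7, A=5, T=13
G+C = 10 + 7 = 17 out of 35 bases
%GC = 17/35 × 100 = 48.57% ≈ 49%

49%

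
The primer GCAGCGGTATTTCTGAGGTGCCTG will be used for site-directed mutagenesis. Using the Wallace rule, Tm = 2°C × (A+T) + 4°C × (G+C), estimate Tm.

Counting bases: G=9, A=3, T=7, C=5
So N_AT = 10 and N_GC = 14.
Tm = 2×10 + 4×14 = 76°C

76°C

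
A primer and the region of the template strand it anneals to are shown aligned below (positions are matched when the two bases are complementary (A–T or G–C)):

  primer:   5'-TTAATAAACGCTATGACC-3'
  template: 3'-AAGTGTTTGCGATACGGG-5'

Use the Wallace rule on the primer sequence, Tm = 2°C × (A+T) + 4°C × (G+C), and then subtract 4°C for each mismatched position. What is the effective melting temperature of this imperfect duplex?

Primer base counts: A=7, T=5, G=2, C=4 → A+T=12, G+C=6
Perfect-match Tm = 2(12) + 4(6) = 24 + 24 = 48°C
Mismatches (positions where the bases are not complementary): 3 (at positions 3, 5, 16)
Effective Tm = 48 − 3×4 = 48 − 12 = 36°C

36°C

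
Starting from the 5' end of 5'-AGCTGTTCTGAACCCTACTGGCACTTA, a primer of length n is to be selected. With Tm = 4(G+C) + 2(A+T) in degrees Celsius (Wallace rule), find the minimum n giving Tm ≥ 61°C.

First 20 bases: AGCTGTTCTGAACCCTACTG → Tm = 60°C (< 61°C)
First 21 bases: AGCTGTTCTGAACCCTACTGG → Tm = 64°C (≥ 61°C)
Each additional base adds 2°C (A/T) or 4°C (G/C), so Tm is non-decreasing in n; n = 21 is the first length to reach 61°C.

n = 21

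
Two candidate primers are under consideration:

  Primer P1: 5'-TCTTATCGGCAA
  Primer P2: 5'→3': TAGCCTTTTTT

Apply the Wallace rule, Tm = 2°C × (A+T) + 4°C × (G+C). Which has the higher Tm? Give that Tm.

Primer P1: A+T=7, G+C=5 → Tm = 2(7)+4(5) = 34°C
Primer P2: A+T=8, G+C=3 → Tm = 2(8)+4(3) = 28°C
34°C vs 28°C → primer P1 is higher.

Primer P1, 34°C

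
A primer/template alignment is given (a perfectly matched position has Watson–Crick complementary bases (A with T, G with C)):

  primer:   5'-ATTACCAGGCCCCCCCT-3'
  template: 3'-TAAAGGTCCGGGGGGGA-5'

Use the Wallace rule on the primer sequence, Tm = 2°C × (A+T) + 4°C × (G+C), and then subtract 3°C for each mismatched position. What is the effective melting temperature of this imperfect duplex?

53°C

Primer base counts: A=3, T=3, G=2, C=9 → A+T=6, G+C=11
Perfect-match Tm = 2(6) + 4(11) = 12 + 44 = 56°C
Mismatches (positions where the bases are not complementary): 1 (at position 4)
Effective Tm = 56 − 1×3 = 56 − 3 = 53°C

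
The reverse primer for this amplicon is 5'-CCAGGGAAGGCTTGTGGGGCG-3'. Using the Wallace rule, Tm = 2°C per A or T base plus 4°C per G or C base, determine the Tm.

Counting bases: T=3, A=3, C=4, G=11
A+T = 6, G+C = 15
Tm = 2(6) + 4(15) = 12 + 60 = 72°C

72°C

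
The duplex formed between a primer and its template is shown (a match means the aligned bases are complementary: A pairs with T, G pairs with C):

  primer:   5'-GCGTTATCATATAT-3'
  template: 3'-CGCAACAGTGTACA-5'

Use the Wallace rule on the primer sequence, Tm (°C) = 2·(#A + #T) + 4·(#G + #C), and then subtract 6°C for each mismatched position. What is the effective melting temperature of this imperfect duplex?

Primer base counts: A=4, T=6, G=2, C=2 → A+T=10, G+C=4
Perfect-match Tm = 2(10) + 4(4) = 20 + 16 = 36°C
Mismatches (positions where the bases are not complementary): 3 (at positions 6, 10, 13)
Effective Tm = 36 − 3×6 = 36 − 18 = 18°C

18°C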